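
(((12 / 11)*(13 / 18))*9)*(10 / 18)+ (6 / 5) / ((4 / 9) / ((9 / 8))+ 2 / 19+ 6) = 3403661 / 825330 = 4.12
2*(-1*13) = -26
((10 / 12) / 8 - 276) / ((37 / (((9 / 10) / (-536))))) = 39729 / 3173120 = 0.01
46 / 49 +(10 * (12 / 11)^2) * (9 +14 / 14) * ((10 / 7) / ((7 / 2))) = 41938 / 847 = 49.51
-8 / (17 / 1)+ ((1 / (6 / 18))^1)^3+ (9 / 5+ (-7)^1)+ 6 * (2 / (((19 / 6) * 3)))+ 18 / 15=23.79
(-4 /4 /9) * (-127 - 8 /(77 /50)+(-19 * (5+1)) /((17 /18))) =36783 /1309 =28.10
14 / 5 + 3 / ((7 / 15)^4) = 792989 / 12005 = 66.05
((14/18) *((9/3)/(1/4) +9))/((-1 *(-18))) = 49/54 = 0.91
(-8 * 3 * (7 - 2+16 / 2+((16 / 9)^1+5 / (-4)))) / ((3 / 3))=-974 / 3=-324.67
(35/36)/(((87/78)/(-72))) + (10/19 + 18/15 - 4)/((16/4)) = -174466/2755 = -63.33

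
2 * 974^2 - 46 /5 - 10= 9486664 /5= 1897332.80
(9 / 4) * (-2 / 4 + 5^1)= 81 / 8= 10.12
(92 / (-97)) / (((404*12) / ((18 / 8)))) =-69 / 156752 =-0.00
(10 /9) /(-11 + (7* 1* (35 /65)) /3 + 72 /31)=-2015 /13458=-0.15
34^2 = 1156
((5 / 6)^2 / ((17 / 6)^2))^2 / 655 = 125 / 10941251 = 0.00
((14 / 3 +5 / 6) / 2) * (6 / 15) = 11 / 10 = 1.10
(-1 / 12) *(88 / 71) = -22 / 213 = -0.10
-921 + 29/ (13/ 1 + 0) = -11944/ 13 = -918.77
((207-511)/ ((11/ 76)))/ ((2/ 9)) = -103968/ 11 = -9451.64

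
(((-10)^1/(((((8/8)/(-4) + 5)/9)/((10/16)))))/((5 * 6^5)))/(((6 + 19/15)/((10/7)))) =-125/2087568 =-0.00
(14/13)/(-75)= -14/975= -0.01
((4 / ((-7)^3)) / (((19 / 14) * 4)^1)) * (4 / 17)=-8 / 15827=-0.00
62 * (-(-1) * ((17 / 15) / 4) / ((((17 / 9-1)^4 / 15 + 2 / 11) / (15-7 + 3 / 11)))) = 314645877 / 483772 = 650.40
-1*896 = -896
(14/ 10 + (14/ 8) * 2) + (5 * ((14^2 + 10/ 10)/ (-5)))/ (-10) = 24.60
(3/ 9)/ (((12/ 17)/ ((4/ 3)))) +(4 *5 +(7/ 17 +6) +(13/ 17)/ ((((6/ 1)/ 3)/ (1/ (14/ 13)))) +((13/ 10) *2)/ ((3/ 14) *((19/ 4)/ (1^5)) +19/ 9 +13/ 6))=281351027/ 10088820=27.89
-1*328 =-328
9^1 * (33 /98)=297 /98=3.03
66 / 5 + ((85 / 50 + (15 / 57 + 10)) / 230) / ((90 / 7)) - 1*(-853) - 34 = 3273058511 / 3933000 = 832.20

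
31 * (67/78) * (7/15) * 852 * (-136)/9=-280777168/1755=-159986.99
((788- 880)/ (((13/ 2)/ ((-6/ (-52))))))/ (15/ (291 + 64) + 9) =-3266/ 18083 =-0.18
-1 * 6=-6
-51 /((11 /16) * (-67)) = 1.11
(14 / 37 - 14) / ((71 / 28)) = -14112 / 2627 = -5.37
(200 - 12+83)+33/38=271.87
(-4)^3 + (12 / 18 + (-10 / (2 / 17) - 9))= -472 / 3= -157.33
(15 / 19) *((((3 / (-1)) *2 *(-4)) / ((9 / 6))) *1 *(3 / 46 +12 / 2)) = 33480 / 437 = 76.61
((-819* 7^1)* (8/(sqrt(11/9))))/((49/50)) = -140400* sqrt(11)/11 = -42332.19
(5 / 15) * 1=0.33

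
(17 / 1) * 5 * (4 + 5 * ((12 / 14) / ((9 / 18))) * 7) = 5440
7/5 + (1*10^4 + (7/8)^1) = 400091/40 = 10002.28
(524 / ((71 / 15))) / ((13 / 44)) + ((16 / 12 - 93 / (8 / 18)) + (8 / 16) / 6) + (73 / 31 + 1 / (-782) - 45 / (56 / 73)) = 207783508187 / 1879530744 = 110.55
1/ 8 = 0.12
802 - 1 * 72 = 730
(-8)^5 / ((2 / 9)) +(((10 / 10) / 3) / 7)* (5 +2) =-442367 / 3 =-147455.67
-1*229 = -229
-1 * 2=-2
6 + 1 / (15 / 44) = 134 / 15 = 8.93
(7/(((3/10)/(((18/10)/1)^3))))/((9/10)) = 756/5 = 151.20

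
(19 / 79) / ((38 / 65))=65 / 158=0.41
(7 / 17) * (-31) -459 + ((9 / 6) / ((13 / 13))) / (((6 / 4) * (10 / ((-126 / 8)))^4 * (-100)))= -2053387800337 / 4352000000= -471.83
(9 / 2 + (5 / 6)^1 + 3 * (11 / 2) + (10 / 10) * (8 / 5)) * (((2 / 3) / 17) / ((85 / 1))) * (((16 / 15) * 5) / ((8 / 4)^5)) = 703 / 390150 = 0.00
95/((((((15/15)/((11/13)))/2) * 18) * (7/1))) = 1045/819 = 1.28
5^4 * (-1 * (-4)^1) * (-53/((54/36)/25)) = -6625000/3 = -2208333.33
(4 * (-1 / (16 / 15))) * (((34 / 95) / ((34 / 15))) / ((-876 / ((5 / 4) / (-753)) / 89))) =-2225 / 22280768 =-0.00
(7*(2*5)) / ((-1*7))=-10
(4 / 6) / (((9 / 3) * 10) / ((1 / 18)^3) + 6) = 1 / 262449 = 0.00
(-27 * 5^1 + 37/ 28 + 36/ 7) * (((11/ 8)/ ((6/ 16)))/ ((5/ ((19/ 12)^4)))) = -5159278069/ 8709120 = -592.40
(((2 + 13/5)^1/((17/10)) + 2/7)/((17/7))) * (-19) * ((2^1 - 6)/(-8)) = -3382/289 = -11.70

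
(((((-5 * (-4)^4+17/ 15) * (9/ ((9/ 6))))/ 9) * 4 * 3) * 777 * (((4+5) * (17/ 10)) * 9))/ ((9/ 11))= -1337889944.16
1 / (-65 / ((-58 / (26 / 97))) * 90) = 2813 / 76050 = 0.04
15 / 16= 0.94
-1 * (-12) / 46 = 6 / 23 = 0.26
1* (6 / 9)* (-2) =-4 / 3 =-1.33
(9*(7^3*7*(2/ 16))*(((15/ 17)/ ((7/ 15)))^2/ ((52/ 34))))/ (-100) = -893025/ 14144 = -63.14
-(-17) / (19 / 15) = 255 / 19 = 13.42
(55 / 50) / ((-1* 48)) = -11 / 480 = -0.02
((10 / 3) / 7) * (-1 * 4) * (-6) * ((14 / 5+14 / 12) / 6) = 68 / 9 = 7.56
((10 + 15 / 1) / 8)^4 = 95.37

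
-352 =-352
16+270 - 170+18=134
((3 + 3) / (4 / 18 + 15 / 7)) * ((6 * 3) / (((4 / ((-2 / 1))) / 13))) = -44226 / 149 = -296.82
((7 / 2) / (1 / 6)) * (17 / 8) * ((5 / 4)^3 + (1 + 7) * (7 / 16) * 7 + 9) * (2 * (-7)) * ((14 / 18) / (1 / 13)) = -171997007 / 768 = -223954.44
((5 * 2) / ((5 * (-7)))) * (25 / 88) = -25 / 308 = -0.08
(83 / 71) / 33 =83 / 2343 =0.04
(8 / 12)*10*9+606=666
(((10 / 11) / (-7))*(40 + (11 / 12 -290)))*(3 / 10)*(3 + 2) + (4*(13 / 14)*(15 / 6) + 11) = 21193 / 308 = 68.81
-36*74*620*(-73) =120572640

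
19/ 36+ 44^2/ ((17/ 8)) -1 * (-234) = 701099/ 612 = 1145.59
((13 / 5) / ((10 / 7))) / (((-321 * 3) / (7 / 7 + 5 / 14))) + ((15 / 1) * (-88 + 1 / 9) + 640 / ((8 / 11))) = -42211747 / 96300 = -438.34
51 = 51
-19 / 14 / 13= -19 / 182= -0.10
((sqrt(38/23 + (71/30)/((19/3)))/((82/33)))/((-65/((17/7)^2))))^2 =61939925289/22928976161000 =0.00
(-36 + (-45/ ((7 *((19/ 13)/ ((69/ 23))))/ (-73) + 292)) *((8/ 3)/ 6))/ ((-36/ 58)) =144902444/ 2493573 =58.11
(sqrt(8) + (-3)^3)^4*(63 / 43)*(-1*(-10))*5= 1784465550 / 43 - 501454800*sqrt(2) / 43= 25007008.63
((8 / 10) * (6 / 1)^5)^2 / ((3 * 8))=40310784 / 25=1612431.36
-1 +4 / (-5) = -9 / 5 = -1.80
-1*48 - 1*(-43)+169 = 164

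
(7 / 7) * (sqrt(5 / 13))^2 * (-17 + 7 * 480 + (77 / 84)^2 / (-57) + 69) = 10771375 / 8208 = 1312.30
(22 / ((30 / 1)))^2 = 121 / 225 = 0.54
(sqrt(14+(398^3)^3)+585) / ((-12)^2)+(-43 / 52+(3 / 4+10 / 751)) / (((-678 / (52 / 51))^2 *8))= 3476252648.42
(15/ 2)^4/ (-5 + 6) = 50625/ 16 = 3164.06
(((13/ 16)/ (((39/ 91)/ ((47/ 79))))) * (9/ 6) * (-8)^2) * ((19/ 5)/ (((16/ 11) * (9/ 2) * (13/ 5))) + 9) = 2840257/ 2844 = 998.68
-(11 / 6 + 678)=-4079 / 6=-679.83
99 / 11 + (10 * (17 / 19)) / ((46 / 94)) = 11923 / 437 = 27.28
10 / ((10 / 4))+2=6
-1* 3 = -3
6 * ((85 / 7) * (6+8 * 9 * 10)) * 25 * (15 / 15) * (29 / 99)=2711500 / 7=387357.14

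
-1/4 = -0.25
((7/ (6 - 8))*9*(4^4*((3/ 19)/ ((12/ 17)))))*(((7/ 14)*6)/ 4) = -25704/ 19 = -1352.84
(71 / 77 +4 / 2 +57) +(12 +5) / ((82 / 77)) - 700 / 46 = 8810343 / 145222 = 60.67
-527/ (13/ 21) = -11067/ 13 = -851.31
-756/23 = -32.87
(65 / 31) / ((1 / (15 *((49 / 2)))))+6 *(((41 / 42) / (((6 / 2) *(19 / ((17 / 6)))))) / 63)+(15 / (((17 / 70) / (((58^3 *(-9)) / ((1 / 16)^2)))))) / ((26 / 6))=-3310345708381713614 / 516640761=-6407441995.04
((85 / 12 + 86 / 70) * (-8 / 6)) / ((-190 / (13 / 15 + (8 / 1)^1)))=3491 / 6750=0.52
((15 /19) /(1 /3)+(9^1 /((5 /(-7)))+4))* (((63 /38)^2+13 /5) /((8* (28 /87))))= -124308123 /9602600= -12.95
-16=-16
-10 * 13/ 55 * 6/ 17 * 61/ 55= -9516/ 10285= -0.93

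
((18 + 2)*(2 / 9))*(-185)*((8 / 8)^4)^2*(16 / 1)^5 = -7759462400 / 9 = -862162488.89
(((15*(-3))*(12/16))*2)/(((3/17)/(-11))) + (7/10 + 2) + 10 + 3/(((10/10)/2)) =21131/5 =4226.20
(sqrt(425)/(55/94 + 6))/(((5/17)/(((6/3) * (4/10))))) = 6392 * sqrt(17)/3095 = 8.52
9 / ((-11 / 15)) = -135 / 11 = -12.27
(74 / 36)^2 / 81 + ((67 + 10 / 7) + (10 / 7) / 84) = 88085083 / 1285956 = 68.50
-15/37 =-0.41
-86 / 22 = -43 / 11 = -3.91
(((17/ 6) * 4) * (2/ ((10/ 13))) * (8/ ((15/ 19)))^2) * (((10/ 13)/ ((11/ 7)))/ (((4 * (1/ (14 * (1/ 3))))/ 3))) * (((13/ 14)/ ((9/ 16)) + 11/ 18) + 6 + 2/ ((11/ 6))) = 11880053696/ 245025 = 48485.07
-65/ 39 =-5/ 3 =-1.67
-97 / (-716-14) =97 / 730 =0.13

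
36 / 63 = 4 / 7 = 0.57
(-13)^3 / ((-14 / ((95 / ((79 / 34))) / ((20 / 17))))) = 12063727 / 2212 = 5453.76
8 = 8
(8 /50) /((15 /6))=8 /125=0.06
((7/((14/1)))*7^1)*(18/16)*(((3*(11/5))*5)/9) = 231/16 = 14.44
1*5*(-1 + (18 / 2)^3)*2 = 7280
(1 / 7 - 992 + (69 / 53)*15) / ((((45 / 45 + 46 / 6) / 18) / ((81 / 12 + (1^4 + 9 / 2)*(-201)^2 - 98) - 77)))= -4325204808441 / 9646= -448393614.81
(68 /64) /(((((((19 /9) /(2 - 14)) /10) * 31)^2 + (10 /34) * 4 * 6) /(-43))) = -905928300 /145865657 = -6.21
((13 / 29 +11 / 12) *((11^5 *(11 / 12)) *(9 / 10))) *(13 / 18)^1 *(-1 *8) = -2187877835 / 2088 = -1047834.21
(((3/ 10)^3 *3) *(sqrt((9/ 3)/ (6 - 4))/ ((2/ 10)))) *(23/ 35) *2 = 1863 *sqrt(6)/ 7000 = 0.65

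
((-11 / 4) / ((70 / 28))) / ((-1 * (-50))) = -11 / 500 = -0.02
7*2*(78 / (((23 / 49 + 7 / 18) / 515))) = 655243.28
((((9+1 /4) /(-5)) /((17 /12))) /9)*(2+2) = -148 /255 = -0.58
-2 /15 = -0.13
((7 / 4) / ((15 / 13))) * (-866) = -39403 / 30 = -1313.43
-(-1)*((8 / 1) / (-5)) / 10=-4 / 25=-0.16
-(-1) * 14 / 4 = 7 / 2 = 3.50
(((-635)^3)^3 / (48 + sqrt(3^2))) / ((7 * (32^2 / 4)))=-16786630368377730248046875 / 91392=-183677240550351565214.10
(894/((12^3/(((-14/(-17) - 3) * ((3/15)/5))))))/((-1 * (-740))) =-149/2448000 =-0.00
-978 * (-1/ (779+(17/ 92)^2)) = 1.26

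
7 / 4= 1.75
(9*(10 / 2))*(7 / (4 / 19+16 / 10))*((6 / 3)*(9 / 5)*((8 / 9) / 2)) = 11970 / 43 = 278.37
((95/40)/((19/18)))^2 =5.06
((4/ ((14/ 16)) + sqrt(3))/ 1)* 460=460* sqrt(3) + 14720/ 7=2899.60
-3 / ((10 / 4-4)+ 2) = -6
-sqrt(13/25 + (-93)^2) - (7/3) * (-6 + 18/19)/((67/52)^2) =-85.90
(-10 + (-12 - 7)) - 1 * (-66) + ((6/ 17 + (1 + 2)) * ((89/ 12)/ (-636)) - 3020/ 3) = -41937835/ 43248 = -969.71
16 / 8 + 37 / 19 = 75 / 19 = 3.95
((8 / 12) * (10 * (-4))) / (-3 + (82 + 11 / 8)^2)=-5120 / 1334091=-0.00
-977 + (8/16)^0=-976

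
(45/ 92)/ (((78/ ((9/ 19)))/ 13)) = 135/ 3496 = 0.04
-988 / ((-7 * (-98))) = -494 / 343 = -1.44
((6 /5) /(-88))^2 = 9 /48400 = 0.00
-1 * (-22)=22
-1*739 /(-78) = 9.47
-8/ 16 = -1/ 2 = -0.50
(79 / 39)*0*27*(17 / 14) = 0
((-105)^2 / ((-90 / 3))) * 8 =-2940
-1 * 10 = -10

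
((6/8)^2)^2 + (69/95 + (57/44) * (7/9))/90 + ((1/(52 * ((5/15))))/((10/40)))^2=2373798619/6103468800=0.39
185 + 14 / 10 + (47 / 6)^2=247.76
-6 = -6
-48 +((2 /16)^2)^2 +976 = 3801089 /4096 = 928.00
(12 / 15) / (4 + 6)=2 / 25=0.08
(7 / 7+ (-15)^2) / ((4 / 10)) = 565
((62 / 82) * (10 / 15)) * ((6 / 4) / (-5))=-31 / 205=-0.15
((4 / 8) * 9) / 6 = 3 / 4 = 0.75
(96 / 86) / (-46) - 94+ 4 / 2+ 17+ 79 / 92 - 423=-1966787 / 3956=-497.17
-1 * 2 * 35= -70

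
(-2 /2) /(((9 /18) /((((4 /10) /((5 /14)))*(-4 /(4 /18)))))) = 1008 /25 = 40.32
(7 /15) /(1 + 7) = 7 /120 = 0.06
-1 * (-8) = 8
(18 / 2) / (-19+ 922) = 3 / 301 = 0.01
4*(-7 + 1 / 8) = -55 / 2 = -27.50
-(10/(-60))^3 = 1/216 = 0.00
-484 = -484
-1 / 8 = -0.12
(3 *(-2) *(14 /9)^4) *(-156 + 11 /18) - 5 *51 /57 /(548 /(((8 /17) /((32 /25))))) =5459.00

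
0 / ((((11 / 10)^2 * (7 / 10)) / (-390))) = 0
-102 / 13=-7.85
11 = 11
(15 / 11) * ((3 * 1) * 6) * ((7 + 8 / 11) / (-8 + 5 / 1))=-63.22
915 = 915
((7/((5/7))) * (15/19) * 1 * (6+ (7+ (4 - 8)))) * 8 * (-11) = -116424/19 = -6127.58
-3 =-3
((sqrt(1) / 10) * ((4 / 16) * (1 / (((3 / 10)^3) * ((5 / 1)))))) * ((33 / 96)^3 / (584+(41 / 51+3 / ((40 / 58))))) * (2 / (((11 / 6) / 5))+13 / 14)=50550775 / 620282363904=0.00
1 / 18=0.06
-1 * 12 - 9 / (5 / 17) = -213 / 5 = -42.60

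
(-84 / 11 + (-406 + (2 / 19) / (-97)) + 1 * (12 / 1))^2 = 66298612620816 / 410994529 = 161312.64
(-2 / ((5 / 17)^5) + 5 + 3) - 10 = -2845964 / 3125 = -910.71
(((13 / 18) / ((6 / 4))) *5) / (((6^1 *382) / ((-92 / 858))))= -115 / 1021086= -0.00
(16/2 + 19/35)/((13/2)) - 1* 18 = -584/35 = -16.69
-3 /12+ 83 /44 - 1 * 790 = -8672 /11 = -788.36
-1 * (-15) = 15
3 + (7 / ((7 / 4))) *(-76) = -301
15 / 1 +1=16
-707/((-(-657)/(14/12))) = -4949/3942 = -1.26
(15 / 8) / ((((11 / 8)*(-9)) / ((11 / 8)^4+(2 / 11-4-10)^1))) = 1.55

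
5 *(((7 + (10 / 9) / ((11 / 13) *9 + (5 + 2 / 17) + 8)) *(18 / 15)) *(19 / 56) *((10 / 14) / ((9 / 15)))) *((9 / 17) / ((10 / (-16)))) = -27633220 / 1908403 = -14.48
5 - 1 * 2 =3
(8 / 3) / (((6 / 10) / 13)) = 520 / 9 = 57.78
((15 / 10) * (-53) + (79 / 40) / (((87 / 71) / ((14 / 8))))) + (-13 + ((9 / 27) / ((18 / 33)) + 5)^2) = -21871939 / 375840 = -58.19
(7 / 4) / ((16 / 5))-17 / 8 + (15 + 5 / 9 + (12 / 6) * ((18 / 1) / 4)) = 13235 / 576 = 22.98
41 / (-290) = -41 / 290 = -0.14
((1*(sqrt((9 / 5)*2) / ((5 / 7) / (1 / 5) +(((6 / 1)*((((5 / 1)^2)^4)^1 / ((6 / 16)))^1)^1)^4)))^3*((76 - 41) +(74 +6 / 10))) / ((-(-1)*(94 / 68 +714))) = 345101904*sqrt(10) / 3704942574955794043489731874254946887958794832229614318702578544616699218750000047505859375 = 0.00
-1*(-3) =3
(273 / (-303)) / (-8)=91 / 808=0.11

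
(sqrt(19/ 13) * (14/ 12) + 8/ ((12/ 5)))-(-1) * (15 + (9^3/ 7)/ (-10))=7 * sqrt(247)/ 78 + 1663/ 210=9.33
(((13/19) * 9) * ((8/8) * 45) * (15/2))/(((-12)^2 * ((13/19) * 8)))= 675/256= 2.64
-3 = -3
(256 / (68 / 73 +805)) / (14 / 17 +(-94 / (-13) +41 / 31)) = 128031488 / 3779490753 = 0.03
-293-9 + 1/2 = -603/2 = -301.50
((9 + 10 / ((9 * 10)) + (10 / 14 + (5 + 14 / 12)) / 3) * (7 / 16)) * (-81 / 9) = -1437 / 32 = -44.91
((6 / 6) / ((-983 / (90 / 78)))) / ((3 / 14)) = -70 / 12779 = -0.01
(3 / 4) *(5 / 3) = 5 / 4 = 1.25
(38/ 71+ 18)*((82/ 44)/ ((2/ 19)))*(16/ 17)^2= 65610496/ 225709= 290.69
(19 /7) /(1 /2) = 38 /7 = 5.43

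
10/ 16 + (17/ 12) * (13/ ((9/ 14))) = 6323/ 216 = 29.27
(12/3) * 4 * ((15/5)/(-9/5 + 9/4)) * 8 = 2560/3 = 853.33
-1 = -1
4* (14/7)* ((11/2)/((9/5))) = 220/9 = 24.44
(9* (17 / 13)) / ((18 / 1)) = 17 / 26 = 0.65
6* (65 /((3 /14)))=1820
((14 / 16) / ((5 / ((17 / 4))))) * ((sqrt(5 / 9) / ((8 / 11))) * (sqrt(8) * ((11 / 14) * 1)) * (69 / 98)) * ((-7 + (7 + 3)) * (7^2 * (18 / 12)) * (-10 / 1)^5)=-266124375 * sqrt(10) / 32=-26298723.93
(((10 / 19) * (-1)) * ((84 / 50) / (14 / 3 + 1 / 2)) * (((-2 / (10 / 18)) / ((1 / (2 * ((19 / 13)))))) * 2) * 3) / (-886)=-54432 / 4463225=-0.01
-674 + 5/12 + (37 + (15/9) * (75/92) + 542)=-12865/138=-93.22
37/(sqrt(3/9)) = 37 * sqrt(3) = 64.09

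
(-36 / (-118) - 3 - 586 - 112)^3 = -70655005214821 / 205379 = -344022539.86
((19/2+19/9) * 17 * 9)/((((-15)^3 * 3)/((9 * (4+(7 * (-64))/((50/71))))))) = 3119534/3125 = 998.25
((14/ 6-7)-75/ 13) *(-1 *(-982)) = -399674/ 39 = -10248.05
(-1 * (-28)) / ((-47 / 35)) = -20.85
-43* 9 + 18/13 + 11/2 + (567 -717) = -13783/26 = -530.12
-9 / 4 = -2.25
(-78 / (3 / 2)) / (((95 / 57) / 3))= -468 / 5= -93.60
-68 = -68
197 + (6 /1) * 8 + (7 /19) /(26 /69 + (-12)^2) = 46373593 /189278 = 245.00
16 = 16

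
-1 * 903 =-903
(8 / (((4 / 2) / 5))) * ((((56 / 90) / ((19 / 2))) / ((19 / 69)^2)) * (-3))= -355488 / 6859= -51.83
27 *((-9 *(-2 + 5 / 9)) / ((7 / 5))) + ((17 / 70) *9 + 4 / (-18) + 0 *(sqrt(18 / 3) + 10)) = 22741 / 90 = 252.68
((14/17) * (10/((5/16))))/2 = 224/17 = 13.18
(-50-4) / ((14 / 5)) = -135 / 7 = -19.29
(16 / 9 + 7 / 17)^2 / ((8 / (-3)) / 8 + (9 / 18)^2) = -448900 / 7803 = -57.53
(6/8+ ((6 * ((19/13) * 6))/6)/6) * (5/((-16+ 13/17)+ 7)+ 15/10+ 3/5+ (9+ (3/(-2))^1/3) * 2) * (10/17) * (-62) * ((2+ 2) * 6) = -55378710/1547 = -35797.49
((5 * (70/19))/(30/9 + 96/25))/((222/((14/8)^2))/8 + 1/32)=20580000/72867527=0.28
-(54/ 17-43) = 677/ 17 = 39.82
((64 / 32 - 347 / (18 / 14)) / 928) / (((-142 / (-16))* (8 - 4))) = -2411 / 296496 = -0.01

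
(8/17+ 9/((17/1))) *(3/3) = 1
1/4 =0.25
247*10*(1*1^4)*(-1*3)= -7410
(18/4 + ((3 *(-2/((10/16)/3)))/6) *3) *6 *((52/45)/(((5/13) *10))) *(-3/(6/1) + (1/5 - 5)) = 295581/3125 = 94.59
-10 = -10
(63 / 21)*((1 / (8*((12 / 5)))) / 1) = 5 / 32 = 0.16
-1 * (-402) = 402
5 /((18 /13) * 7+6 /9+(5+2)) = 195 /677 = 0.29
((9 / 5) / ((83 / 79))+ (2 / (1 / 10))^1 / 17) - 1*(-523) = 3710152 / 7055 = 525.89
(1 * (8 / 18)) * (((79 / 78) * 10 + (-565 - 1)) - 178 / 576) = -2082341 / 8424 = -247.19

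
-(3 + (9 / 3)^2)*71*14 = -11928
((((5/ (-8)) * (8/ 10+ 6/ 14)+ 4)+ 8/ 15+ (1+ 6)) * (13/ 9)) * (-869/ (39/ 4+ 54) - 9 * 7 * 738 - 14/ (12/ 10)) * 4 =-1394534350339/ 481950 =-2893524.95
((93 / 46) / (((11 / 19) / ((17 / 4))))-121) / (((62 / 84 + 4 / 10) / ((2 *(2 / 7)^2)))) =-920850 / 60467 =-15.23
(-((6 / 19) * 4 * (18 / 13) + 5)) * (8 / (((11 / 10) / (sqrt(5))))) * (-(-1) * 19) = -133360 * sqrt(5) / 143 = -2085.33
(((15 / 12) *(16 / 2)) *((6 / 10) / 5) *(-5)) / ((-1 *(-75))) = -2 / 25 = -0.08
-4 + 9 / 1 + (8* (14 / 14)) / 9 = 53 / 9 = 5.89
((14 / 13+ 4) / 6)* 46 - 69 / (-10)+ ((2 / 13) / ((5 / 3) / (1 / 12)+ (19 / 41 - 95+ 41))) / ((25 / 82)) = 40940927 / 893750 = 45.81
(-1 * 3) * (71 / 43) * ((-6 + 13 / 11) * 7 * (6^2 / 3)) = 2004.81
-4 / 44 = -1 / 11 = -0.09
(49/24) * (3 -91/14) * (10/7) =-245/24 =-10.21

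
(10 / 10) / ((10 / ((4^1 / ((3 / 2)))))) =4 / 15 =0.27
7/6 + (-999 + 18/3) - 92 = -6503/6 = -1083.83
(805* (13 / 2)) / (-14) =-1495 / 4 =-373.75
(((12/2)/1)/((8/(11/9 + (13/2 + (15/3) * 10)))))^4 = 1165365589441/331776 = 3512507.20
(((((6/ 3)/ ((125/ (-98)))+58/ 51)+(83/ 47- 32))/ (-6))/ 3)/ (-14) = -9187937/ 75505500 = -0.12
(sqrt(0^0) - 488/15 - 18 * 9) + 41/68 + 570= 384611/1020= 377.07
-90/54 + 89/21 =18/7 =2.57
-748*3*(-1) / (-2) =-1122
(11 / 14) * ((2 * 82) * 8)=7216 / 7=1030.86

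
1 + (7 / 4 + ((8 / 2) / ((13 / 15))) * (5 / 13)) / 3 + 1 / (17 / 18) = 111491 / 34476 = 3.23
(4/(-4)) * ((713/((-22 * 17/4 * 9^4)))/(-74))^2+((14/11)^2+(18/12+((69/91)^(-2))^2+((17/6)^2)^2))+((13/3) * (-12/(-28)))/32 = 9126166316488415209911355/129177269135211137236704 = 70.65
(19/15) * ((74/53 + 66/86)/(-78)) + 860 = 2293036111/2666430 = 859.96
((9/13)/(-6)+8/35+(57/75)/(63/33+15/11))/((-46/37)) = -1046693/3767400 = -0.28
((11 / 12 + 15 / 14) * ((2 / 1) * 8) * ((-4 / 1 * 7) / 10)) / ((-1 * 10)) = 8.91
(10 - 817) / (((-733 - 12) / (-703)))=-567321 / 745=-761.50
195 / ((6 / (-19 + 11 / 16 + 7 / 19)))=-354575 / 608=-583.18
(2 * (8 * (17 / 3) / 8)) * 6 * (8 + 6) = 952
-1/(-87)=1/87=0.01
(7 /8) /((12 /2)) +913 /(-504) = -1.67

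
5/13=0.38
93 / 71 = 1.31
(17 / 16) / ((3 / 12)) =17 / 4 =4.25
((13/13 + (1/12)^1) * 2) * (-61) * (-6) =793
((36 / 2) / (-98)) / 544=-9 / 26656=-0.00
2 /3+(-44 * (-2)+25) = 341 /3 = 113.67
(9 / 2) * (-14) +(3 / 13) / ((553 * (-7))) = -3170352 / 50323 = -63.00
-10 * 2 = -20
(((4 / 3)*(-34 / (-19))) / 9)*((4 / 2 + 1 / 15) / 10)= 2108 / 38475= 0.05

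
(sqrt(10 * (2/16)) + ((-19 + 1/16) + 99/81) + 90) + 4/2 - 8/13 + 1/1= sqrt(5)/2 + 139781/1872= 75.79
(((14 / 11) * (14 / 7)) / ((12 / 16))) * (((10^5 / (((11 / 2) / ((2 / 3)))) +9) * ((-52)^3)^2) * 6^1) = 1772761925014126592 / 363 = 4883641666705582.90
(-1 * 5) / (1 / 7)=-35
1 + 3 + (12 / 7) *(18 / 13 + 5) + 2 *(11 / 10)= 7801 / 455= 17.15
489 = 489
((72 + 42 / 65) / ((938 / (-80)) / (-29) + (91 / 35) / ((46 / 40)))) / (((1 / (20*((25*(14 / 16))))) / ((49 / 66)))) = 90025323500 / 10168301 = 8853.53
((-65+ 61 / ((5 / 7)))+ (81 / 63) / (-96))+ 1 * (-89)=-76847 / 1120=-68.61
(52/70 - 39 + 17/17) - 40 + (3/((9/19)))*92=53068/105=505.41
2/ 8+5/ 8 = 7/ 8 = 0.88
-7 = -7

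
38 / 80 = 19 / 40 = 0.48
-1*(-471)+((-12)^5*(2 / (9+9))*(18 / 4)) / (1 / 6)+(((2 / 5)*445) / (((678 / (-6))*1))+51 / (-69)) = -1938924990 / 2599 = -746027.31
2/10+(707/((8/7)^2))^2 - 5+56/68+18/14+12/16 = 714077052299/2437120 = 293000.37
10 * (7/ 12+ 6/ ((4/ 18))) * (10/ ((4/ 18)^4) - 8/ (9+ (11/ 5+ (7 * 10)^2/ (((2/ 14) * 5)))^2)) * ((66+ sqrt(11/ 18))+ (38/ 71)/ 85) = 31957653173972075 * sqrt(22)/ 169523272224+ 636513361327271406605/ 8525607898932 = 75543213.13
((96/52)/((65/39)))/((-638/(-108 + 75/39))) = 0.18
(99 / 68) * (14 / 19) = 693 / 646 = 1.07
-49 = -49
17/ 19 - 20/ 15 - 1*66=-3787/ 57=-66.44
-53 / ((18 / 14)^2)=-2597 / 81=-32.06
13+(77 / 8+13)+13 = 389 / 8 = 48.62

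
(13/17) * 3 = 39/17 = 2.29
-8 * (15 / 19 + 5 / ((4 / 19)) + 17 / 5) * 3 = -670.55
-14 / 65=-0.22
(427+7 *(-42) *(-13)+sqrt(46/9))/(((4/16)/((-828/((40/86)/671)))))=-101509816716/5 - 7963428 *sqrt(46)/5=-20312765462.50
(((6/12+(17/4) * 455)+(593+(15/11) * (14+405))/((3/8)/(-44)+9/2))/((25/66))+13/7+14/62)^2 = 33557603.23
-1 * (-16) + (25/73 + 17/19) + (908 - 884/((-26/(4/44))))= 14163502/15257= 928.33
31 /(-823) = -31 /823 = -0.04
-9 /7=-1.29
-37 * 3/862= -111/862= -0.13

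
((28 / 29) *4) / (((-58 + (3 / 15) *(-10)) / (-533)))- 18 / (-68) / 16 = 8122571 / 236640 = 34.32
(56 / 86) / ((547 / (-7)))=-196 / 23521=-0.01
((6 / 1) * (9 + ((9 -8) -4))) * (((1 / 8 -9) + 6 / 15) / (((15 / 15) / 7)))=-21357 / 10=-2135.70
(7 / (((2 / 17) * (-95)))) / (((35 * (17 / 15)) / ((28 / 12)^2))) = -49 / 570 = -0.09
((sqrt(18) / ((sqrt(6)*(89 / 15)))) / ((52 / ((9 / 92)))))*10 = 0.01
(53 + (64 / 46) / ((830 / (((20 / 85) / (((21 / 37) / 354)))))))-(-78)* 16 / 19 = 118.93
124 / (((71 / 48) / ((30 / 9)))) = 19840 / 71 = 279.44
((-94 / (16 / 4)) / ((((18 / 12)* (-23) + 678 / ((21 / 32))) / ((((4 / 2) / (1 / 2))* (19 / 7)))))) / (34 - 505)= 3572 / 6585051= 0.00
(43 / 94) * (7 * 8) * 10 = 12040 / 47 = 256.17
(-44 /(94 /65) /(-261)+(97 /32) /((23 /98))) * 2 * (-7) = -411819037 /2257128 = -182.45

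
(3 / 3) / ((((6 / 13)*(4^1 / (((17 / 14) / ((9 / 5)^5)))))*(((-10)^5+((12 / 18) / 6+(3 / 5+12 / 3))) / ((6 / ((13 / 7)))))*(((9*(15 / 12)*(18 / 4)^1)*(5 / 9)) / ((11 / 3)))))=-116875 / 797123944836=-0.00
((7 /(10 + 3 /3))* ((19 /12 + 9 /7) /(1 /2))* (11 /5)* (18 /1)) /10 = 723 /50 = 14.46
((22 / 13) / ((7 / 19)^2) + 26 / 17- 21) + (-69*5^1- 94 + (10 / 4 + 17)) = -9237197 / 21658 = -426.50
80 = 80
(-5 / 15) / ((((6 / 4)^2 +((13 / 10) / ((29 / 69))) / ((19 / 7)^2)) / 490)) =-102596200 / 1677033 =-61.18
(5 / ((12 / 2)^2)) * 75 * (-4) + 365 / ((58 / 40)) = 18275 / 87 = 210.06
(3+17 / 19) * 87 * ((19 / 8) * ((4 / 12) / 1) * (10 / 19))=5365 / 38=141.18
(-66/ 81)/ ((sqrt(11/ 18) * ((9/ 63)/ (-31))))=434 * sqrt(22)/ 9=226.18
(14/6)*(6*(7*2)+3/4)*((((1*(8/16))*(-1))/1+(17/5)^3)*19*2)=145796329/500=291592.66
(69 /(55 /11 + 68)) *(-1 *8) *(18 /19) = -9936 /1387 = -7.16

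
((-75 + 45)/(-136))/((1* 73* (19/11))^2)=1815/130816292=0.00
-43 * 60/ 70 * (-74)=19092/ 7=2727.43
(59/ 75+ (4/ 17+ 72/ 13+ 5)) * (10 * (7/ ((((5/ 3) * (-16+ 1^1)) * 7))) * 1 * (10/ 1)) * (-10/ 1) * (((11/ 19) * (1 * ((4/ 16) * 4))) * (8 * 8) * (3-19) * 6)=-34533441536/ 20995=-1644841.23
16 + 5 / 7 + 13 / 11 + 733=57819 / 77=750.90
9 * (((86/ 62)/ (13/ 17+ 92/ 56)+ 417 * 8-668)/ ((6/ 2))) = 47401918/ 5921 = 8005.73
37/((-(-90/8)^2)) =-592/2025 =-0.29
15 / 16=0.94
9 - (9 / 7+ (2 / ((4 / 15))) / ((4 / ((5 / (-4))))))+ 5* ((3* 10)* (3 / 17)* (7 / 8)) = 126501 / 3808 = 33.22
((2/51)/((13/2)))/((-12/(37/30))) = -37/59670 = -0.00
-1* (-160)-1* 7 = 153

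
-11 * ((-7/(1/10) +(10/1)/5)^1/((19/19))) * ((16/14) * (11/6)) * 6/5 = 65824/35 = 1880.69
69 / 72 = 23 / 24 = 0.96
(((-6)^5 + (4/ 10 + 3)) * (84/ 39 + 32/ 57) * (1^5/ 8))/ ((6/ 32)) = -156384712/ 11115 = -14069.70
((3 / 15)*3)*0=0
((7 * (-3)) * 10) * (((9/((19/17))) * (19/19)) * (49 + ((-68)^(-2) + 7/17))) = -215914545/2584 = -83558.26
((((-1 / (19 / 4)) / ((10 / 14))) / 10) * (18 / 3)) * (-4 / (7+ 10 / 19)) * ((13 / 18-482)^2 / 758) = 1050665966 / 36582975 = 28.72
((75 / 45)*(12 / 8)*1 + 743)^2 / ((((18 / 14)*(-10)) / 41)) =-70891583 / 40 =-1772289.58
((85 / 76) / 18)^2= 7225 / 1871424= 0.00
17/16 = 1.06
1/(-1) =-1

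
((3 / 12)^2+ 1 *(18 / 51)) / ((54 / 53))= 5989 / 14688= 0.41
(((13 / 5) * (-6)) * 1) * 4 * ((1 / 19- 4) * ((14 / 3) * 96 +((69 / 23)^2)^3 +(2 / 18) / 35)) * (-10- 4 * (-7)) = 694055232 / 133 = 5218460.39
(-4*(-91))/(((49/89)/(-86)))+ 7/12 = -4776047/84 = -56857.70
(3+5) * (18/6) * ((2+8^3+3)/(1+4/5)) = 20680/3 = 6893.33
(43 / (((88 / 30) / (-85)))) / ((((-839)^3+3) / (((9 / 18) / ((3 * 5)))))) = 3655 / 51971895008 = 0.00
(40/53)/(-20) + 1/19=15/1007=0.01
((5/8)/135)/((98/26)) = 13/10584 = 0.00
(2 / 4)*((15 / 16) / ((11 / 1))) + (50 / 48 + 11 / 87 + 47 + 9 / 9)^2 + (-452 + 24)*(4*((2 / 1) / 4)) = 924534585 / 592064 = 1561.55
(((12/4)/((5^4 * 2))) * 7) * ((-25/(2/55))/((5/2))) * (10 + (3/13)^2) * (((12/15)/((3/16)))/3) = -66.06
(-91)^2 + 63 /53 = 438956 /53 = 8282.19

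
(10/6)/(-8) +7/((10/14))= 1151/120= 9.59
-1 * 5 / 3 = -5 / 3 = -1.67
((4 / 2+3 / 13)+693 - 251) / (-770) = -15 / 26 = -0.58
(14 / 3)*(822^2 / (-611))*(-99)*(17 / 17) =312166008 / 611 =510910.00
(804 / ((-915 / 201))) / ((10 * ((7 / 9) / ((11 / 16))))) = -1333233 / 85400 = -15.61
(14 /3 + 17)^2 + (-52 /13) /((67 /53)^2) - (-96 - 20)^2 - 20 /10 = -524851757 /40401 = -12991.06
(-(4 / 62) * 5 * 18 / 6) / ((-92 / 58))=435 / 713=0.61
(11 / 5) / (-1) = -11 / 5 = -2.20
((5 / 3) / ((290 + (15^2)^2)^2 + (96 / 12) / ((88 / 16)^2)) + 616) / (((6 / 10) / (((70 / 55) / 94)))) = 1844396089033085 / 132683596200711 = 13.90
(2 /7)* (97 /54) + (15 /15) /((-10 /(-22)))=2564 /945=2.71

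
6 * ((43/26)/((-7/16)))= -2064/91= -22.68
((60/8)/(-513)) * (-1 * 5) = 0.07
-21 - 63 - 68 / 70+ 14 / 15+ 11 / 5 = -8593 / 105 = -81.84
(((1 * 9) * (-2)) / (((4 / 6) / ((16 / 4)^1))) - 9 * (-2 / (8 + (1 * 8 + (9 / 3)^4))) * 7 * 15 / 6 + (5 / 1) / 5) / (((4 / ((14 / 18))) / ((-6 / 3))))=35224 / 873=40.35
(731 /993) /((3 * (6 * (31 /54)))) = 0.07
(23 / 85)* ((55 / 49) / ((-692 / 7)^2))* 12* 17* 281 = 213279 / 119716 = 1.78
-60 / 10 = -6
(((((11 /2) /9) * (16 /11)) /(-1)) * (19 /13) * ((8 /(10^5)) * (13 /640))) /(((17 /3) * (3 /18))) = -19 /8500000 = -0.00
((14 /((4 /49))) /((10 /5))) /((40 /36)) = 3087 /40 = 77.18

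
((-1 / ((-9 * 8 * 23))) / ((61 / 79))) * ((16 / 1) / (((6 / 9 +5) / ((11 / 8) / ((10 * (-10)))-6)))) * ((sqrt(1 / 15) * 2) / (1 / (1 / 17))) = -22357 * sqrt(15) / 214659000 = -0.00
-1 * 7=-7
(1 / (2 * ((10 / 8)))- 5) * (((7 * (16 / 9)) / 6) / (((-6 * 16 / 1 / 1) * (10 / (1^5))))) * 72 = 161 / 225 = 0.72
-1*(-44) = 44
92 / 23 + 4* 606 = 2428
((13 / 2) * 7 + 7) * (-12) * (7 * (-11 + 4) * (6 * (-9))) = -1666980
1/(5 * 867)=0.00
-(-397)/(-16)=-397/16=-24.81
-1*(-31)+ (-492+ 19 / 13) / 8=-3153 / 104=-30.32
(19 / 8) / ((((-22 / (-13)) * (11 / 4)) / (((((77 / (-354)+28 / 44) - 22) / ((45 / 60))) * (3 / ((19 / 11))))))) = -25.50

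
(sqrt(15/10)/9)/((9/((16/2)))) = 4 * sqrt(6)/81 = 0.12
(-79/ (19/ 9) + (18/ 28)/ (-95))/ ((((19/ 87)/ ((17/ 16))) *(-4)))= 73623141/ 1617280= 45.52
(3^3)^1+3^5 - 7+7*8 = 319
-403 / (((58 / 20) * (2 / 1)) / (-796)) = 55308.28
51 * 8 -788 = -380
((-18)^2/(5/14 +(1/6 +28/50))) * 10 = 1701000/569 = 2989.46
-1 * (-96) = 96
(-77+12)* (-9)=585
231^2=53361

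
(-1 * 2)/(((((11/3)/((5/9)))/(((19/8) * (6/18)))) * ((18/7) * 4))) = -665/28512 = -0.02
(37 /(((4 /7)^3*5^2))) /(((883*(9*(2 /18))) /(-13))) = -164983 /1412800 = -0.12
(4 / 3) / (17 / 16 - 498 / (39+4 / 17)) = -42688 / 372351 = -0.11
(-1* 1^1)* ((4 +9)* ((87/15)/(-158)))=0.48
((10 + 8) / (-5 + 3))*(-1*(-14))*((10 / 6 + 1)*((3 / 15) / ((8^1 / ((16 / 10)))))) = -13.44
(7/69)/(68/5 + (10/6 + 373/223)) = 7805/1303226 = 0.01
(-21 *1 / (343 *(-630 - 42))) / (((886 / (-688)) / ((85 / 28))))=-0.00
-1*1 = -1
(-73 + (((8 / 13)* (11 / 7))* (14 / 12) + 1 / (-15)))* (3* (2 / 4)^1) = -7014 / 65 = -107.91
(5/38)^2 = 25/1444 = 0.02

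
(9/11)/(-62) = -9/682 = -0.01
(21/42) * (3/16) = 3/32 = 0.09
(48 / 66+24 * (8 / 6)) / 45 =8 / 11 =0.73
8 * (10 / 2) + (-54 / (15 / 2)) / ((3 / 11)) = 68 / 5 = 13.60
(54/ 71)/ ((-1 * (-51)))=0.01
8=8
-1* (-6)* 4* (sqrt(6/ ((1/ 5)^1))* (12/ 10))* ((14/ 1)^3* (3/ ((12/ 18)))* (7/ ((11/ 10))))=24893568* sqrt(30)/ 11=12395244.30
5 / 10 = 1 / 2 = 0.50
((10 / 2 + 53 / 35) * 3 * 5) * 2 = 1368 / 7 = 195.43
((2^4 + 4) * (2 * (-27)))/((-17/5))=5400/17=317.65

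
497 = 497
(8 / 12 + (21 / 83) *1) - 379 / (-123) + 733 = 7524043 / 10209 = 737.00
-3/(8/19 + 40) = -19/256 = -0.07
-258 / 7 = -36.86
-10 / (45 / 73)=-146 / 9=-16.22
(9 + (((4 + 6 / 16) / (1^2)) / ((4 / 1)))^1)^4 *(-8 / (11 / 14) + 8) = -32653620723 / 1441792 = -22647.94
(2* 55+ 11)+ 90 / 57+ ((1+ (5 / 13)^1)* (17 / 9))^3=5863589 / 41743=140.47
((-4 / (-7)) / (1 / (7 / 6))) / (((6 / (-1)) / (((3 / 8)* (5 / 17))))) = -5 / 408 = -0.01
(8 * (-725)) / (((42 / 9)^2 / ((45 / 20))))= -58725 / 98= -599.23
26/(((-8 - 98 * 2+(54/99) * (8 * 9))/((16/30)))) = -572/6795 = -0.08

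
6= 6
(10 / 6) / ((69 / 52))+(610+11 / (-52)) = 6577283 / 10764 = 611.04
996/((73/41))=40836/73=559.40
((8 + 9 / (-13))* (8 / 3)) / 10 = 76 / 39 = 1.95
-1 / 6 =-0.17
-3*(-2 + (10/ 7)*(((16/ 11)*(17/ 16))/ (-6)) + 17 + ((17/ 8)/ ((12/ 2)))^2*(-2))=-1275667/ 29568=-43.14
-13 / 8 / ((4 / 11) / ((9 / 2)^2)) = -11583 / 128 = -90.49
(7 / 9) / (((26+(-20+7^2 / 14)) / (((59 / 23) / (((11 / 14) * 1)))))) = 11564 / 43263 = 0.27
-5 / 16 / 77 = -5 / 1232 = -0.00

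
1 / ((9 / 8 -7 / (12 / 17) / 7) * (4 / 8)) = -6.86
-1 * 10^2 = -100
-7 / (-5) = 7 / 5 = 1.40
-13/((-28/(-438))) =-2847/14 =-203.36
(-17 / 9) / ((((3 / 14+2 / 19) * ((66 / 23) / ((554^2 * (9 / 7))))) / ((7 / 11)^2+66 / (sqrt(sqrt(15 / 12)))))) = -268244584 * sqrt(2) * 5^(3 / 4) / 25 - 6571992308 / 19965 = -51067188.57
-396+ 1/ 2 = -791/ 2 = -395.50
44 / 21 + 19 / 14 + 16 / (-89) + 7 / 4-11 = -44687 / 7476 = -5.98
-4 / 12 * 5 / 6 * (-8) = 20 / 9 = 2.22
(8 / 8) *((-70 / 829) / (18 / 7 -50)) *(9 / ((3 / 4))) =1470 / 68807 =0.02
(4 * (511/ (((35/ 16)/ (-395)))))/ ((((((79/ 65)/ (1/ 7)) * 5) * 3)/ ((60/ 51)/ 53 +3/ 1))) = -23626304/ 2703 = -8740.77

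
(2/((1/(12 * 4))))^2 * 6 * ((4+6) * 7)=3870720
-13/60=-0.22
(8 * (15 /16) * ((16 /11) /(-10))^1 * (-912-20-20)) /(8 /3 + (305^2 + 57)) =17136 /1535897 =0.01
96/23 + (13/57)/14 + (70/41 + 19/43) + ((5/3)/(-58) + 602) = 95138259949/156397493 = 608.31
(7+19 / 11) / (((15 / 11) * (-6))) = -16 / 15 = -1.07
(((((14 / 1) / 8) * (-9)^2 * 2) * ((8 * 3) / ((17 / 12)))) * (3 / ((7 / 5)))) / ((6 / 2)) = 3430.59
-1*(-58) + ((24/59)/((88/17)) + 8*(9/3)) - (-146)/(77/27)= 605461/4543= 133.27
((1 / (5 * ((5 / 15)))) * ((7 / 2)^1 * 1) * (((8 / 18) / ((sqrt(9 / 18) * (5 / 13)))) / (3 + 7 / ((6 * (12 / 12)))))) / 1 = 364 * sqrt(2) / 625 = 0.82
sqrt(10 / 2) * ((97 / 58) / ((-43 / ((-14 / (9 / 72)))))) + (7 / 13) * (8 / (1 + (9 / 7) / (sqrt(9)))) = 196 / 65 + 5432 * sqrt(5) / 1247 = 12.76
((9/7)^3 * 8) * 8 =136.02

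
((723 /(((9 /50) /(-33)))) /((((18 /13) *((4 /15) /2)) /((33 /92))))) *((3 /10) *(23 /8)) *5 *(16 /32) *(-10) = 5553120.12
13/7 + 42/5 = 359/35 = 10.26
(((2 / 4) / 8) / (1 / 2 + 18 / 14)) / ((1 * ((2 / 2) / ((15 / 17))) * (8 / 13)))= 273 / 5440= 0.05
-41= -41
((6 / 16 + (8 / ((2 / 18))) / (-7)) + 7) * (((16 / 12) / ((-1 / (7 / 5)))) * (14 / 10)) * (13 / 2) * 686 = 33918.13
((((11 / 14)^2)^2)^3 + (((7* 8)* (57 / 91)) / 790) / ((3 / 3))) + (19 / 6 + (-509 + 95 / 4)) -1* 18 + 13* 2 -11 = -423569968953399613571 / 873369720141434880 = -484.98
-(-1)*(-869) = -869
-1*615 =-615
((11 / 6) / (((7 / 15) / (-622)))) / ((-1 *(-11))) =-1555 / 7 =-222.14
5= 5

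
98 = 98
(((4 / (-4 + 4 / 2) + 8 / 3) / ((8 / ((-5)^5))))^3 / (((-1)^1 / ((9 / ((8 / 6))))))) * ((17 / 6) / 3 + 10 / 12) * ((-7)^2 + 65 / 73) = 18524169921875 / 1752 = 10573156348.10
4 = 4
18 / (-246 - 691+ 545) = -9 / 196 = -0.05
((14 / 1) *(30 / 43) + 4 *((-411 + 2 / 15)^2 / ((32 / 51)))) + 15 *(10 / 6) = 27766154939 / 25800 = 1076207.56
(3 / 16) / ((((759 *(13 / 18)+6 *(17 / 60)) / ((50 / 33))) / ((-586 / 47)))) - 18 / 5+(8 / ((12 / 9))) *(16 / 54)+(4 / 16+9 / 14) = -5028007561 / 5372912160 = -0.94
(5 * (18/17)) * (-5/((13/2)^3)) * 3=-10800/37349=-0.29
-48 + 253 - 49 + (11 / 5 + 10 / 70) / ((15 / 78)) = 29432 / 175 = 168.18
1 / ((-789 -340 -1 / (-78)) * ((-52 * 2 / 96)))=72 / 88061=0.00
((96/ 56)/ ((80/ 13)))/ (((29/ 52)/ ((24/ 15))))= 4056/ 5075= 0.80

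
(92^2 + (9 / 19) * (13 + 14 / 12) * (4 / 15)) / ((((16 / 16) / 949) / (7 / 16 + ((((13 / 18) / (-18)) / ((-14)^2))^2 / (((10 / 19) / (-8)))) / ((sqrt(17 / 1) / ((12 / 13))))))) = 534263275 / 152 - 198440645 * sqrt(17) / 714134232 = 3514888.82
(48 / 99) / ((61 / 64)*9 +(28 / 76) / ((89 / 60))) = 1731584 / 31522887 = 0.05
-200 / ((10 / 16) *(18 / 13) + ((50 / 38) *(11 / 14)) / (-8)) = -1106560 / 4073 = -271.68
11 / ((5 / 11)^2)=1331 / 25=53.24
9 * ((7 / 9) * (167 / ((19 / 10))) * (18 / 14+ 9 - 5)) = 61790 / 19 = 3252.11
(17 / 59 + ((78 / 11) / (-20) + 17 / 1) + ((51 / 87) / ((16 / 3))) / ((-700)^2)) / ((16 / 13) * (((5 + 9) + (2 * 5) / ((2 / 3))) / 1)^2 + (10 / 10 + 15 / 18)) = 97447884186861 / 5967116743280000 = 0.02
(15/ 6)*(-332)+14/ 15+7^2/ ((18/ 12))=-3982/ 5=-796.40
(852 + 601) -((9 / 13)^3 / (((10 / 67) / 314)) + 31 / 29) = 240152231 / 318565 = 753.86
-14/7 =-2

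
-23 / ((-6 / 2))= 7.67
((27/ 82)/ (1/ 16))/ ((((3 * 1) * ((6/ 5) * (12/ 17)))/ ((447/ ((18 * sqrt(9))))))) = 17.16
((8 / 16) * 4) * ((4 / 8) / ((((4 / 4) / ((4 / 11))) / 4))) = 16 / 11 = 1.45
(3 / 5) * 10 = 6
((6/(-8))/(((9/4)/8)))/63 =-8/189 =-0.04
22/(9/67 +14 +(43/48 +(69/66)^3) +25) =94170912/176240081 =0.53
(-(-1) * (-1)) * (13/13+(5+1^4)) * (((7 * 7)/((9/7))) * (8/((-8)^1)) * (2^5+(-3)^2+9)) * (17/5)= 408170/9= 45352.22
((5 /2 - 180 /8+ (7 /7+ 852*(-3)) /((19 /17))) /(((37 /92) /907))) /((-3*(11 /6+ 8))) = 7312197720 /41477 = 176295.24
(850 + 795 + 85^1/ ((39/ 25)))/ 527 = 66280/ 20553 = 3.22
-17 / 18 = -0.94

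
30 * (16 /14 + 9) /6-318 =-1871 /7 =-267.29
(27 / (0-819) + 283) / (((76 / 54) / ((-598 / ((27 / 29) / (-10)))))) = 171752500 / 133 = 1291372.18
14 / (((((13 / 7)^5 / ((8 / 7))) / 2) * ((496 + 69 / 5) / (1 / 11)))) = 2689120 / 10410684427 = 0.00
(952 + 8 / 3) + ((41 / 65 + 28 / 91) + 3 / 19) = 3541102 / 3705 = 955.76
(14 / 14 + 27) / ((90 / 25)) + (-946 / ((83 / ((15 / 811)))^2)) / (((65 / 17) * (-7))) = 28862731115740 / 3710921734611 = 7.78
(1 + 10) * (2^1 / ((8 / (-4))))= -11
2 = 2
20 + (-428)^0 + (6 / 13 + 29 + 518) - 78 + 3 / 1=6415 / 13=493.46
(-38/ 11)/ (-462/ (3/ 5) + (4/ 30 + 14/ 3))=95/ 21043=0.00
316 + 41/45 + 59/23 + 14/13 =4313044/13455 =320.55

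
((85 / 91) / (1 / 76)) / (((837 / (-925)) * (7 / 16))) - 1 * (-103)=-40691593 / 533169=-76.32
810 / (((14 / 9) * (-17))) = -3645 / 119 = -30.63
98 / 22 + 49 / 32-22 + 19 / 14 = -36115 / 2464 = -14.66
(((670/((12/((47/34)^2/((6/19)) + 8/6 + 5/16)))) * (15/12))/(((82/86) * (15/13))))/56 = 6664948615/764402688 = 8.72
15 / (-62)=-15 / 62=-0.24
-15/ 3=-5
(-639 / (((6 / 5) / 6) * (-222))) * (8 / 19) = 4260 / 703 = 6.06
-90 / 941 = -0.10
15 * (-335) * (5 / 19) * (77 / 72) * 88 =-7093625 / 57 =-124449.56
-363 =-363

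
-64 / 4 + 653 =637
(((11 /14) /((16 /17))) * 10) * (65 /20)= 12155 /448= 27.13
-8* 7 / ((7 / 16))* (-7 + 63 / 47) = 34048 / 47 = 724.43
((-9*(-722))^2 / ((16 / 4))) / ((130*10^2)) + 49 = 11193001 / 13000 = 861.00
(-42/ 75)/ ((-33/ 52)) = 728/ 825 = 0.88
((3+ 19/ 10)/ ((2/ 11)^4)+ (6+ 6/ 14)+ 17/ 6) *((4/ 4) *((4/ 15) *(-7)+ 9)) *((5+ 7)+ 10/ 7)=75921349561/ 176400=430393.14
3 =3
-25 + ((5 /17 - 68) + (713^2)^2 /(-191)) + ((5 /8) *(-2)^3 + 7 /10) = -43934639977151 /32470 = -1353084076.91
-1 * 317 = -317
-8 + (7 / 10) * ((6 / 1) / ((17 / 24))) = -176 / 85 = -2.07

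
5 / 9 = 0.56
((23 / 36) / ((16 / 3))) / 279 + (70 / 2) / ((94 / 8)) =7500601 / 2517696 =2.98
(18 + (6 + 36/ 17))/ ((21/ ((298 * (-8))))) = -352832/ 119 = -2964.97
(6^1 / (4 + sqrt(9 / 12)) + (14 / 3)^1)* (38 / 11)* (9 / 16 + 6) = 379715 / 2684 - 5985* sqrt(3) / 1342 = 133.75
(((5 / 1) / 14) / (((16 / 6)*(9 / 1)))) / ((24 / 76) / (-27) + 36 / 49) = 1995 / 96928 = 0.02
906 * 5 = 4530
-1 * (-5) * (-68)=-340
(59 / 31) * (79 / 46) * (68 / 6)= 79237 / 2139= 37.04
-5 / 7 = -0.71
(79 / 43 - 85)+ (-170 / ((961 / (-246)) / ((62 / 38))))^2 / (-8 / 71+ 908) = -3731448467748 / 48079434469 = -77.61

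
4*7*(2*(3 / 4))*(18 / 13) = 756 / 13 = 58.15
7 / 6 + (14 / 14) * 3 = 25 / 6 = 4.17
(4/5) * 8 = 32/5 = 6.40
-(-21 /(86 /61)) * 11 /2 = 14091 /172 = 81.92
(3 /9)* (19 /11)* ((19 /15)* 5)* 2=722 /99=7.29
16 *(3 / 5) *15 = 144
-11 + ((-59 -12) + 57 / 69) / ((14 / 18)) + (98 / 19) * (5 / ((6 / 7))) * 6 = 242587 / 3059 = 79.30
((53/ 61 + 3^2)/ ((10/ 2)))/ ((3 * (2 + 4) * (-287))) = -43/ 112545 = -0.00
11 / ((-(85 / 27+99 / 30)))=-2970 / 1741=-1.71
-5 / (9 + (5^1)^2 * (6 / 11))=-55 / 249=-0.22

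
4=4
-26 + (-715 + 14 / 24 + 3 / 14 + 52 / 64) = -248435 / 336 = -739.39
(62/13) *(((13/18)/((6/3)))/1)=31/18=1.72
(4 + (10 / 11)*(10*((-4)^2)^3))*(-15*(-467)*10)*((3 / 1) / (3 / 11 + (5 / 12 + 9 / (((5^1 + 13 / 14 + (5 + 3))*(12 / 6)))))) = 7729666806.49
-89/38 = -2.34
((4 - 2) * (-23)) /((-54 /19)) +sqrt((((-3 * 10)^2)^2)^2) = 21870437 /27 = 810016.19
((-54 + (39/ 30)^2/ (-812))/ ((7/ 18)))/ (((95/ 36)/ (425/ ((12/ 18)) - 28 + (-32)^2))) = -1160381191563/ 13499500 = -85957.35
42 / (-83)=-42 / 83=-0.51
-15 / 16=-0.94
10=10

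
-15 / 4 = -3.75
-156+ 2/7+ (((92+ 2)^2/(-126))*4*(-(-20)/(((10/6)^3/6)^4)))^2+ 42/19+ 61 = 556006573845769692778455951/2219676971435546875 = 250489860.01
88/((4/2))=44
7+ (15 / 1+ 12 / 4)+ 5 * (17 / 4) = 185 / 4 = 46.25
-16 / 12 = -4 / 3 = -1.33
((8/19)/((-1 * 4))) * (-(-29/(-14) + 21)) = 2.43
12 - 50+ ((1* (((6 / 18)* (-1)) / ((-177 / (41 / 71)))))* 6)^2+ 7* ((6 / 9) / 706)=-2118095289733 / 55749109617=-37.99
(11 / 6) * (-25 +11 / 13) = -1727 / 39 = -44.28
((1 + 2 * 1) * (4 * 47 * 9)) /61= 5076 /61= 83.21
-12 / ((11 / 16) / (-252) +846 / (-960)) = 241920 / 17821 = 13.57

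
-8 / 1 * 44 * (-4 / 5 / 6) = 704 / 15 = 46.93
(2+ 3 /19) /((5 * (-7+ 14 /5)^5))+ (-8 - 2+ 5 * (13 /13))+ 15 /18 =-646700575 /155195838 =-4.17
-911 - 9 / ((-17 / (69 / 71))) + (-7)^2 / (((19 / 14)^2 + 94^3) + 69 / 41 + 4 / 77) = -80686025019409408 / 88618687653217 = -910.49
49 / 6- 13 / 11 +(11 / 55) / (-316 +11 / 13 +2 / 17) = 160466429 / 22975590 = 6.98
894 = 894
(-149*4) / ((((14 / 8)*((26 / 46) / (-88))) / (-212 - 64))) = -1331759616 / 91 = -14634721.05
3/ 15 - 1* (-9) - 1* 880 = -4354/ 5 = -870.80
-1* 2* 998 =-1996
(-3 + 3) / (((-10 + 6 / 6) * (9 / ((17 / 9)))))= 0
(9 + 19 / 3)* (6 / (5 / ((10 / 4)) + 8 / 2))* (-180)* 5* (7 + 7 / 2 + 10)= -282900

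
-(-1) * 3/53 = 3/53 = 0.06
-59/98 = -0.60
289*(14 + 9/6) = 8959/2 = 4479.50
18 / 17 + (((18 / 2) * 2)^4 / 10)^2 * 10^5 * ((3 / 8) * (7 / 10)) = 2892739651201.06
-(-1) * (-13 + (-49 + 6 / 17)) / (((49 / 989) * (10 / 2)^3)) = -9.95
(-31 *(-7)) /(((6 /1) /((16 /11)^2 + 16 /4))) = 80290 /363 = 221.18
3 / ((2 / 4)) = 6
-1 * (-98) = 98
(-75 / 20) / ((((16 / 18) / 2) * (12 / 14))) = -315 / 32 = -9.84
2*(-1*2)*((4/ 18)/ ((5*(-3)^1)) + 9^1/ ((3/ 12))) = -143.94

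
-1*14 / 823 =-14 / 823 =-0.02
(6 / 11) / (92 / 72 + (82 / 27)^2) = 8748 / 168421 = 0.05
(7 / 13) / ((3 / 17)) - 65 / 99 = 3082 / 1287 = 2.39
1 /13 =0.08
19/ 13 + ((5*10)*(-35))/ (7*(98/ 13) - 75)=301241/ 3757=80.18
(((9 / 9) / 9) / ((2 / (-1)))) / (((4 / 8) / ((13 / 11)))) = -13 / 99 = -0.13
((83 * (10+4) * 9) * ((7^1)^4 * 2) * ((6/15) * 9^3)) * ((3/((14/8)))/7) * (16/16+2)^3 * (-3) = -1452441007584/5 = -290488201516.80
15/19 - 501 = -9504/19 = -500.21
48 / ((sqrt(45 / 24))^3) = 256 * sqrt(30) / 75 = 18.70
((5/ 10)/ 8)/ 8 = 1/ 128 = 0.01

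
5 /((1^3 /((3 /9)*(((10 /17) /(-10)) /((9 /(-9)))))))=5 /51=0.10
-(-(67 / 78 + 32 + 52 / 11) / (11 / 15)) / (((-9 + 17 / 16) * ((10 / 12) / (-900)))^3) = 415994391429120000 / 3222106459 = 129106346.03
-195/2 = -97.50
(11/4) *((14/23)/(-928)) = -77/42688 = -0.00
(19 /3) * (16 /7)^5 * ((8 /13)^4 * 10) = 816043786240 /1440074181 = 566.67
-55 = -55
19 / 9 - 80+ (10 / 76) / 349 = -9296617 / 119358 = -77.89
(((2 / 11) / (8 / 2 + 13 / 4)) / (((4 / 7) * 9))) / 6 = 7 / 8613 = 0.00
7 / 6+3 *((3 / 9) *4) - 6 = -5 / 6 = -0.83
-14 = -14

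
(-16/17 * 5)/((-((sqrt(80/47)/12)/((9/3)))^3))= 548208 * sqrt(235)/85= 98869.05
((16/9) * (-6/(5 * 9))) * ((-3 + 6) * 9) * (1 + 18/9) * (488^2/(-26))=11430912/65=175860.18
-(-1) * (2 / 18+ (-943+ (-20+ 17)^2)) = -8405 / 9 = -933.89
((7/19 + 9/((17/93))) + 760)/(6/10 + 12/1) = 1307510/20349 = 64.25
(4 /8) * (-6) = -3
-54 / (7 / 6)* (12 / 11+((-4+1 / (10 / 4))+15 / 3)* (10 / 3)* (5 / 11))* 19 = -217512 / 77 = -2824.83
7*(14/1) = 98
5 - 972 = -967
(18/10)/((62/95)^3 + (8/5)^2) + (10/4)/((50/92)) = 63680159/12166040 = 5.23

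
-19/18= -1.06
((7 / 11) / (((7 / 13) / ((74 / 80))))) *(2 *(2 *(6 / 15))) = 481 / 275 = 1.75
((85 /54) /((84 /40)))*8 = 3400 /567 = 6.00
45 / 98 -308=-30139 / 98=-307.54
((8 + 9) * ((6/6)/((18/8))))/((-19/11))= -748/171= -4.37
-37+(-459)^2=210644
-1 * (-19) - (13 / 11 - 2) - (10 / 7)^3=63774 / 3773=16.90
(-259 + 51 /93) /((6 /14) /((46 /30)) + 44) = -1289932 /220999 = -5.84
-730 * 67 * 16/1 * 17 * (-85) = 1130799200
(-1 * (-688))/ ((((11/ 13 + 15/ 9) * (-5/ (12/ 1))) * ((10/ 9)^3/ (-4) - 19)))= 117363168/ 3454745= 33.97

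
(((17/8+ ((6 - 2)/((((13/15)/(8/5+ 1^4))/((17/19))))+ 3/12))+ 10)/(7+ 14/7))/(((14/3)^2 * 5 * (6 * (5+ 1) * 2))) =1171/3575040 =0.00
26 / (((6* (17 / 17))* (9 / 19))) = 247 / 27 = 9.15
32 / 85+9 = 797 / 85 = 9.38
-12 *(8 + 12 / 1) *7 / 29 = -1680 / 29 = -57.93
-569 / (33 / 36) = -620.73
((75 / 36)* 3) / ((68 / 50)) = 4.60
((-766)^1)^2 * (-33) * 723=-13999411404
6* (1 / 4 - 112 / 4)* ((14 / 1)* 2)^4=-102340224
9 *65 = 585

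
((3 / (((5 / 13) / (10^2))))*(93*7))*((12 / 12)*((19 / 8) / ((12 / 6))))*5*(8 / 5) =4823910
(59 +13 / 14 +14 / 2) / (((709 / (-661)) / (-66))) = 20438781 / 4963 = 4118.23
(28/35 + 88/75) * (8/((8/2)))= 296/75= 3.95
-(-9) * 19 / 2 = 171 / 2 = 85.50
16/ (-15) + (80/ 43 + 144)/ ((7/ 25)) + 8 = 340472/ 645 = 527.86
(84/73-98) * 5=-35350/73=-484.25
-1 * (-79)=79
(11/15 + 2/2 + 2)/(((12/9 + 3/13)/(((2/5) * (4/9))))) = 5824/13725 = 0.42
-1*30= -30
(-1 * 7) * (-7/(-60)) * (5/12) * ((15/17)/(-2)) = 245/1632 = 0.15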